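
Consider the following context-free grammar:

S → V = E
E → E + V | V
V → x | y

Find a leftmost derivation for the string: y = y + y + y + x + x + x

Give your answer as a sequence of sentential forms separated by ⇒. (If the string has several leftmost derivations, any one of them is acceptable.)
Start with S.
Step 1: the leftmost non-terminal is S; apply S → V = E:  V = E
Step 2: the leftmost non-terminal is V; apply V → y:  y = E
Step 3: the leftmost non-terminal is E; apply E → E + V:  y = E + V
Step 4: the leftmost non-terminal is E; apply E → E + V:  y = E + V + V
Step 5: the leftmost non-terminal is E; apply E → E + V:  y = E + V + V + V
Step 6: the leftmost non-terminal is E; apply E → E + V:  y = E + V + V + V + V
Step 7: the leftmost non-terminal is E; apply E → E + V:  y = E + V + V + V + V + V
Step 8: the leftmost non-terminal is E; apply E → V:  y = V + V + V + V + V + V
Step 9: the leftmost non-terminal is V; apply V → y:  y = y + V + V + V + V + V
Step 10: the leftmost non-terminal is V; apply V → y:  y = y + y + V + V + V + V
Step 11: the leftmost non-terminal is V; apply V → y:  y = y + y + y + V + V + V
Step 12: the leftmost non-terminal is V; apply V → x:  y = y + y + y + x + V + V
Step 13: the leftmost non-terminal is V; apply V → x:  y = y + y + y + x + x + V
Step 14: the leftmost non-terminal is V; apply V → x:  y = y + y + y + x + x + x

Final answer: S ⇒ V = E ⇒ y = E ⇒ y = E + V ⇒ y = E + V + V ⇒ y = E + V + V + V ⇒ y = E + V + V + V + V ⇒ y = E + V + V + V + V + V ⇒ y = V + V + V + V + V + V ⇒ y = y + V + V + V + V + V ⇒ y = y + y + V + V + V + V ⇒ y = y + y + y + V + V + V ⇒ y = y + y + y + x + V + V ⇒ y = y + y + y + x + x + V ⇒ y = y + y + y + x + x + x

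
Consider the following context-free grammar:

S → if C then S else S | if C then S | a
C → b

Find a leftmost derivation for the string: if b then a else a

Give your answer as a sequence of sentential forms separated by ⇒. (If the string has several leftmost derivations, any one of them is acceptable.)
Start with S.
Step 1: the leftmost non-terminal is S; apply S → if C then S else S:  if C then S else S
Step 2: the leftmost non-terminal is C; apply C → b:  if b then S else S
Step 3: the leftmost non-terminal is S; apply S → a:  if b then a else S
Step 4: the leftmost non-terminal is S; apply S → a:  if b then a else a

Final answer: S ⇒ if C then S else S ⇒ if b then S else S ⇒ if b then a else S ⇒ if b then a else a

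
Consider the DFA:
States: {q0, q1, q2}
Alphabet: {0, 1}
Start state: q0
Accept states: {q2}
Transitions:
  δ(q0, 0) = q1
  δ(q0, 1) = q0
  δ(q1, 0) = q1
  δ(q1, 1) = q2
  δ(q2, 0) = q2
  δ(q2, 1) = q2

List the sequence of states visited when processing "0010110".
Starting at q0
Read '0': q0 -> q1
Read '0': q1 -> q1
Read '1': q1 -> q2
Read '0': q2 -> q2
Read '1': q2 -> q2
Read '1': q2 -> q2
Read '0': q2 -> q2

Final answer: q0 -> q1 -> q1 -> q2 -> q2 -> q2 -> q2 -> q2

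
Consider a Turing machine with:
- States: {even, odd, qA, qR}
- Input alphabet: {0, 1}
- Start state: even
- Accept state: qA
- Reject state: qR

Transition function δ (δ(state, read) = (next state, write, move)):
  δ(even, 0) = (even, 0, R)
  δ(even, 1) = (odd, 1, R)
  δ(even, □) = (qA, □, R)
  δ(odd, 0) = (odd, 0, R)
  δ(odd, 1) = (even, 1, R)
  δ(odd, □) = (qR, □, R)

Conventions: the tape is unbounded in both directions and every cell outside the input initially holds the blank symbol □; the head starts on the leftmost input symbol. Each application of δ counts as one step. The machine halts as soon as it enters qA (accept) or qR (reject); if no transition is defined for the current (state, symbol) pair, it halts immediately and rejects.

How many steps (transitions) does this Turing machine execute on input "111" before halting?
Step 0: [even]111 (head at position 0)
Step 1: δ(even, 1) = (odd, 1, R)  ⊢  1[odd]11 (head at position 1)
Step 2: δ(odd, 1) = (even, 1, R)  ⊢  11[even]1 (head at position 2)
Step 3: δ(even, 1) = (odd, 1, R)  ⊢  111[odd]□ (head at position 3)
Step 4: δ(odd, □) = (qR, □, R)  ⊢  111□[qR]□ (head at position 4)
The machine is in qR, so it halts and rejects.
Number of transitions executed: 4.

Final answer: 4 steps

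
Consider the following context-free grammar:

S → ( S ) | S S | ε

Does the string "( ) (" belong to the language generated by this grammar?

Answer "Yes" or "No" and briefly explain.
Each production adds parentheses only in matched pairs (S → ( S )) or none at all, so every derived string has equally many '(' and ')'. The string ( ) ( has two '(' and one ')', so it cannot be derived.

Final answer: No - no valid derivation exists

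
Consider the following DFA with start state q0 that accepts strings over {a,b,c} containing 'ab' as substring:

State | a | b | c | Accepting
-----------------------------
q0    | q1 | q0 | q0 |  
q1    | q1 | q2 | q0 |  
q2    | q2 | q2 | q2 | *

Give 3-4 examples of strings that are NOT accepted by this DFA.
Any strings that end in a non-accepting state work; for example:
"bb": q0 → q0 → q0; q0 is not accepting → rejected
"bbbc": q0 → q0 → q0 → q0 → q0; q0 is not accepting → rejected
"bcaa": q0 → q0 → q0 → q1 → q1; q1 is not accepting → rejected
"ccbb": q0 → q0 → q0 → q0 → q0; q0 is not accepting → rejected

Final answer: "bb", "bbbc", "bcaa", "ccbb"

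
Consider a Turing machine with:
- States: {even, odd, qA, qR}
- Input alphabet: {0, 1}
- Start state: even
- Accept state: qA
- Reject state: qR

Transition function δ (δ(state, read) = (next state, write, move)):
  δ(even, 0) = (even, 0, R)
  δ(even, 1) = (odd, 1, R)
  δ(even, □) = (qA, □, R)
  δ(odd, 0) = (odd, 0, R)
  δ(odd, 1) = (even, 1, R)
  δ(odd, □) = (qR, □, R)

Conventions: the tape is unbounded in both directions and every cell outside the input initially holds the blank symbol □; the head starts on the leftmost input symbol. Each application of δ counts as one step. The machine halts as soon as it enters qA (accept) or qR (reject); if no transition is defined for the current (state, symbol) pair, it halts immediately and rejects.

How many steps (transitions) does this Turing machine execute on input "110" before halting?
Step 0: [even]110 (head at position 0)
Step 1: δ(even, 1) = (odd, 1, R)  ⊢  1[odd]10 (head at position 1)
Step 2: δ(odd, 1) = (even, 1, R)  ⊢  11[even]0 (head at position 2)
Step 3: δ(even, 0) = (even, 0, R)  ⊢  110[even]□ (head at position 3)
Step 4: δ(even, □) = (qA, □, R)  ⊢  110□[qA]□ (head at position 4)
The machine is in qA, so it halts and accepts.
Number of transitions executed: 4.

Final answer: 4 steps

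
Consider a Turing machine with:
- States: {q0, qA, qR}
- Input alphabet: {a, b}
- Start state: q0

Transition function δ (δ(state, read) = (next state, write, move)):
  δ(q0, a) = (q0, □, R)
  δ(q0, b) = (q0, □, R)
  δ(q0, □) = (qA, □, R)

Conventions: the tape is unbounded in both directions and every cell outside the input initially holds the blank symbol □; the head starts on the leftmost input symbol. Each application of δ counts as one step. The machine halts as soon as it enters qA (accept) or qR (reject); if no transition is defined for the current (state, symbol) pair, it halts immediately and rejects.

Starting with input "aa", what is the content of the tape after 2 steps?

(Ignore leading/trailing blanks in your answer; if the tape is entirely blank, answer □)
Step 0: [q0]aa (head at position 0)
Step 1: δ(q0, a) = (q0, □, R)  ⊢  □[q0]a (head at position 1)
Step 2: δ(q0, a) = (q0, □, R)  ⊢  □□[q0]□ (head at position 2)
Tape after 2 steps (ignoring surrounding blanks): □

Final answer: Tape: □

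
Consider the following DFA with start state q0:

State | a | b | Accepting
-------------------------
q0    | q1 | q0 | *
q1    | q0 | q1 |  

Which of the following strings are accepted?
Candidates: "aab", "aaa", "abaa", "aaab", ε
"aab": q0 → q1 → q0 → q0; q0 is accepting → accepted
"aaa": q0 → q1 → q0 → q1; q1 is not accepting → rejected
"abaa": q0 → q1 → q1 → q0 → q1; q1 is not accepting → rejected
"aaab": q0 → q1 → q0 → q1 → q1; q1 is not accepting → rejected
ε: q0; q0 is accepting → accepted

Final answer: "aab", ε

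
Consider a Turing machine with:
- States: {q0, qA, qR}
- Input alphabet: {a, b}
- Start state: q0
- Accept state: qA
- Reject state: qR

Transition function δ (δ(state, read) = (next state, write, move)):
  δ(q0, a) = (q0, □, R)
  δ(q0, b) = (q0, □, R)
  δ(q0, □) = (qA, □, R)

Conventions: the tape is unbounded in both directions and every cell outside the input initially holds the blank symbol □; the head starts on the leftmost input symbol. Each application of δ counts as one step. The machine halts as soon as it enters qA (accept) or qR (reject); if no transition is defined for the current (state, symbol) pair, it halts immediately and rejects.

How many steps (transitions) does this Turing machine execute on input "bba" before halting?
Step 0: [q0]bba (head at position 0)
Step 1: δ(q0, b) = (q0, □, R)  ⊢  □[q0]ba (head at position 1)
Step 2: δ(q0, b) = (q0, □, R)  ⊢  □□[q0]a (head at position 2)
Step 3: δ(q0, a) = (q0, □, R)  ⊢  □□□[q0]□ (head at position 3)
Step 4: δ(q0, □) = (qA, □, R)  ⊢  □□□□[qA]□ (head at position 4)
The machine is in qA, so it halts and accepts.
Number of transitions executed: 4.

Final answer: 4 steps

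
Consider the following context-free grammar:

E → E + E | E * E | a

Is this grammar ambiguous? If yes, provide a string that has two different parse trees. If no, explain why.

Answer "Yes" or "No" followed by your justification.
Two different leftmost derivations of a + a * a:
  (1) E ⇒ E + E ⇒ a + E ⇒ a + E * E ⇒ a + a * E ⇒ a + a * a   (tree groups a + (a * a))
  (2) E ⇒ E * E ⇒ E + E * E ⇒ a + E * E ⇒ a + a * E ⇒ a + a * a   (tree groups (a + a) * a)
Two distinct leftmost derivations = two distinct parse trees, so the grammar is ambiguous.

Final answer: Yes - the string 'a + a * a' has two distinct leftmost derivations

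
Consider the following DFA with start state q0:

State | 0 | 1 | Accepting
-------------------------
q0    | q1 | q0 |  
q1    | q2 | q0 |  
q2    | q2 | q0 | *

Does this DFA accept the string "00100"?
Start in q0.
Read '0': q0 → q1
Read '0': q1 → q2
Read '1': q2 → q0
Read '0': q0 → q1
Read '0': q1 → q2
Final state q2 is accepting, so the string is accepted.

Final answer: Yes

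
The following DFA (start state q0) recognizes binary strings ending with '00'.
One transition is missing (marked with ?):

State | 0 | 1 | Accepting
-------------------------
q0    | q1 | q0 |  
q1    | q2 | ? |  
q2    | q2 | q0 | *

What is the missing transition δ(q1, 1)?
q0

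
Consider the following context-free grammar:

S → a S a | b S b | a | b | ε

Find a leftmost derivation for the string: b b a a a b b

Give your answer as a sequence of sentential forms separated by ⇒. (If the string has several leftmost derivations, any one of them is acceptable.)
Start with S.
Step 1: the leftmost non-terminal is S; apply S → b S b:  b S b
Step 2: the leftmost non-terminal is S; apply S → b S b:  b b S b b
Step 3: the leftmost non-terminal is S; apply S → a S a:  b b a S a b b
Step 4: the leftmost non-terminal is S; apply S → a:  b b a a a b b

Final answer: S ⇒ b S b ⇒ b b S b b ⇒ b b a S a b b ⇒ b b a a a b b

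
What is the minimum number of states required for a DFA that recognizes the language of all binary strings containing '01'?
Language: binary strings containing '01'
Lower bound (Myhill–Nerode): the prefixes ε, 0, 01 are pairwise distinguishable:
  ε vs 01: suffix ε distinguishes them (ε is rejected, 01 is accepted)
  0 vs 01: suffix ε distinguishes them (0 is rejected, 01 is accepted)
  ε vs 0: suffix 1 distinguishes them (ε·1 = 1 is rejected, 0·1 = 01 is accepted)
So any DFA needs at least 3 states.
Upper bound: a DFA with 3 states exists (one state per class above: 'no progress', 'last symbol 0', and 'seen 01' (accepting sink)).
Minimum states: 3

Final answer: 3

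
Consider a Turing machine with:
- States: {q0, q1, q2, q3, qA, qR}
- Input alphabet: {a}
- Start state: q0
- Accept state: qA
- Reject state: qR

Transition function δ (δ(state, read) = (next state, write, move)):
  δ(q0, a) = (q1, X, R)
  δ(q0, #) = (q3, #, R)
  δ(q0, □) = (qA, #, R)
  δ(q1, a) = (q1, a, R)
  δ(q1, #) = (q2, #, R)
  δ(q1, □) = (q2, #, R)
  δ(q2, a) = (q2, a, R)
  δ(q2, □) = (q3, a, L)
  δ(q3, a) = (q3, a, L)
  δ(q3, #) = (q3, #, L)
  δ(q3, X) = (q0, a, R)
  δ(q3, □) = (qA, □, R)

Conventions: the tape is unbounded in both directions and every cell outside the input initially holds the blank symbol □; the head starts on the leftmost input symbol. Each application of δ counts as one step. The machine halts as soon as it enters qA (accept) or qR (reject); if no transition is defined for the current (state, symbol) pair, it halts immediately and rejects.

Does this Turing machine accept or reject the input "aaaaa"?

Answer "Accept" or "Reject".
Trace (configuration after each step, as tape_left[state]tape_right with head position):
Step 0: [q0]aaaaa (head at position 0)
Step 1: X[q1]aaaa (head 1)
Step 2: Xa[q1]aaa (head 2)
Step 3: Xaa[q1]aa (head 3)
Step 4: Xaaa[q1]a (head 4)
Step 5: Xaaaa[q1]□ (head 5)
Step 6: Xaaaa#[q2]□ (head 6)
Step 7: Xaaaa[q3]#a (head 5)
Step 8: Xaaa[q3]a#a (head 4)
Step 9: Xaa[q3]aa#a (head 3)
Step 10: Xa[q3]aaa#a (head 2)
Step 11: X[q3]aaaa#a (head 1)
Step 12: [q3]Xaaaa#a (head 0)
Step 13: a[q0]aaaa#a (head 1)
Step 14: aX[q1]aaa#a (head 2)
Step 15: aXa[q1]aa#a (head 3)
Step 16: aXaa[q1]a#a (head 4)
Step 17: aXaaa[q1]#a (head 5)
Step 18: aXaaa#[q2]a (head 6)
Step 19: aXaaa#a[q2]□ (head 7)
Step 20: aXaaa#[q3]aa (head 6)
Step 21: aXaaa[q3]#aa (head 5)
Step 22: aXaa[q3]a#aa (head 4)
Step 23: aXa[q3]aa#aa (head 3)
Step 24: aX[q3]aaa#aa (head 2)
Step 25: a[q3]Xaaa#aa (head 1)
Step 26: aa[q0]aaa#aa (head 2)
Step 27: aaX[q1]aa#aa (head 3)
Step 28: aaXa[q1]a#aa (head 4)
Step 29: aaXaa[q1]#aa (head 5)
Step 30: aaXaa#[q2]aa (head 6)
Step 31: aaXaa#a[q2]a (head 7)
Step 32: aaXaa#aa[q2]□ (head 8)
Step 33: aaXaa#a[q3]aa (head 7)
Step 34: aaXaa#[q3]aaa (head 6)
Step 35: aaXaa[q3]#aaa (head 5)
Step 36: aaXa[q3]a#aaa (head 4)
Step 37: aaX[q3]aa#aaa (head 3)
Step 38: aa[q3]Xaa#aaa (head 2)
Step 39: aaa[q0]aa#aaa (head 3)
Step 40: aaaX[q1]a#aaa (head 4)
Step 41: aaaXa[q1]#aaa (head 5)
Step 42: aaaXa#[q2]aaa (head 6)
Step 43: aaaXa#a[q2]aa (head 7)
Step 44: aaaXa#aa[q2]a (head 8)
Step 45: aaaXa#aaa[q2]□ (head 9)
Step 46: aaaXa#aa[q3]aa (head 8)
Step 47: aaaXa#a[q3]aaa (head 7)
Step 48: aaaXa#[q3]aaaa (head 6)
Step 49: aaaXa[q3]#aaaa (head 5)
Step 50: aaaX[q3]a#aaaa (head 4)
Step 51: aaa[q3]Xa#aaaa (head 3)
Step 52: aaaa[q0]a#aaaa (head 4)
Step 53: aaaaX[q1]#aaaa (head 5)
Step 54: aaaaX#[q2]aaaa (head 6)
Step 55: aaaaX#a[q2]aaa (head 7)
Step 56: aaaaX#aa[q2]aa (head 8)
Step 57: aaaaX#aaa[q2]a (head 9)
Step 58: aaaaX#aaaa[q2]□ (head 10)
Step 59: aaaaX#aaa[q3]aa (head 9)
Step 60: aaaaX#aa[q3]aaa (head 8)
Step 61: aaaaX#a[q3]aaaa (head 7)
Step 62: aaaaX#[q3]aaaaa (head 6)
Step 63: aaaaX[q3]#aaaaa (head 5)
Step 64: aaaa[q3]X#aaaaa (head 4)
Step 65: aaaaa[q0]#aaaaa (head 5)
Step 66: aaaaa#[q3]aaaaa (head 6)
Step 67: aaaaa[q3]#aaaaa (head 5)
Step 68: aaaa[q3]a#aaaaa (head 4)
Step 69: aaa[q3]aa#aaaaa (head 3)
Step 70: aa[q3]aaa#aaaaa (head 2)
Step 71: a[q3]aaaa#aaaaa (head 1)
Step 72: [q3]aaaaa#aaaaa (head 0)
Step 73: [q3]□aaaaa#aaaaa (head -1)
Step 74: □[qA]aaaaa#aaaaa (head 0)
The machine is in qA, so it halts and accepts.

Final answer: Accept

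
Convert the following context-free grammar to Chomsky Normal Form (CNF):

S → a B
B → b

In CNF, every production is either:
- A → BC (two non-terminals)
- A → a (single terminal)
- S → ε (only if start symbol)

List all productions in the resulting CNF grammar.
The grammar has no ε-productions or unit productions to eliminate.
S → a B has terminal a in a right-hand side of length ≥ 2: introduce T_a → a and use T_a in place of a.
B → b is already in CNF (single terminal) – keep it.
S → a B becomes S → T_a B.
Resulting CNF grammar (3 productions): T_a → a; B → b; S → T_a B

Final answer: T_a → a; B → b; S → T_a B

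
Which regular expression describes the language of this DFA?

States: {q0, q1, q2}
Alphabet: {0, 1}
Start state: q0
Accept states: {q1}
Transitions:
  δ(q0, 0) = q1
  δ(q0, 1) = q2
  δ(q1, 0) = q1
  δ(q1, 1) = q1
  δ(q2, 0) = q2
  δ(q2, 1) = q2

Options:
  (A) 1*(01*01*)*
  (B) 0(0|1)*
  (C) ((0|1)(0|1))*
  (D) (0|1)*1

Testing sample strings against the DFA:
  '10000' -> rejected
  '10110' -> rejected
  '01101' -> accepted
  '00100' -> accepted
Checking each option for a counterexample:
  (A) 1*(01*01*)*: ε is rejected by the DFA but matches the regex → eliminated
  (B) 0(0|1)*: agrees with the DFA on all strings of length ≤ 4
  (C) ((0|1)(0|1))*: ε is rejected by the DFA but matches the regex → eliminated
  (D) (0|1)*1: '0' is accepted by the DFA but does not match the regex → eliminated
Only (B) 0(0|1)* is consistent with the DFA.

Final answer: (B) 0(0|1)*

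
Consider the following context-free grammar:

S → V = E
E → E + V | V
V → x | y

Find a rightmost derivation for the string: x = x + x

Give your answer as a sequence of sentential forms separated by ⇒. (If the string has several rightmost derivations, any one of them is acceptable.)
Start with S.
Step 1: the rightmost non-terminal is S; apply S → V = E:  V = E
Step 2: the rightmost non-terminal is E; apply E → E + V:  V = E + V
Step 3: the rightmost non-terminal is V; apply V → x:  V = E + x
Step 4: the rightmost non-terminal is E; apply E → V:  V = V + x
Step 5: the rightmost non-terminal is V; apply V → x:  V = x + x
Step 6: the rightmost non-terminal is V; apply V → x:  x = x + x

Final answer: S ⇒ V = E ⇒ V = E + V ⇒ V = E + x ⇒ V = V + x ⇒ V = x + x ⇒ x = x + x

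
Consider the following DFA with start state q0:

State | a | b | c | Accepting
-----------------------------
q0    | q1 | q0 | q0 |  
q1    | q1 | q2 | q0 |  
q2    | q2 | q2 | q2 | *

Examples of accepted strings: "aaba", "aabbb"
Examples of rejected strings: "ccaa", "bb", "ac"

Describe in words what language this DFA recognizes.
strings over {a,b,c} containing 'ab' as substring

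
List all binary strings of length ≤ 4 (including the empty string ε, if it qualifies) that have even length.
Checking every binary string of length 0 to 4:
  Length 0: accepted: ε | rejected: (none)
  Length 1: accepted: (none) | rejected: 0, 1
  Length 2: accepted: 00, 01, 10, 11 | rejected: (none)
  Length 3: accepted: (none) | rejected: 000, 001, 010, 011, 100, 101, 110, 111
  Length 4: accepted: 0000, 0001, 0010, 0011, 0100, 0101, 0110, 0111, 1000, 1001, 1010, 1011, 1100, 1101, 1110, 1111 | rejected: (none)
Total: 21 string(s).

Final answer: ε, 00, 01, 10, 11, 0000, 0001, 0010, 0011, 0100, 0101, 0110, 0111, 1000, 1001, 1010, 1011, 1100, 1101, 1110, 1111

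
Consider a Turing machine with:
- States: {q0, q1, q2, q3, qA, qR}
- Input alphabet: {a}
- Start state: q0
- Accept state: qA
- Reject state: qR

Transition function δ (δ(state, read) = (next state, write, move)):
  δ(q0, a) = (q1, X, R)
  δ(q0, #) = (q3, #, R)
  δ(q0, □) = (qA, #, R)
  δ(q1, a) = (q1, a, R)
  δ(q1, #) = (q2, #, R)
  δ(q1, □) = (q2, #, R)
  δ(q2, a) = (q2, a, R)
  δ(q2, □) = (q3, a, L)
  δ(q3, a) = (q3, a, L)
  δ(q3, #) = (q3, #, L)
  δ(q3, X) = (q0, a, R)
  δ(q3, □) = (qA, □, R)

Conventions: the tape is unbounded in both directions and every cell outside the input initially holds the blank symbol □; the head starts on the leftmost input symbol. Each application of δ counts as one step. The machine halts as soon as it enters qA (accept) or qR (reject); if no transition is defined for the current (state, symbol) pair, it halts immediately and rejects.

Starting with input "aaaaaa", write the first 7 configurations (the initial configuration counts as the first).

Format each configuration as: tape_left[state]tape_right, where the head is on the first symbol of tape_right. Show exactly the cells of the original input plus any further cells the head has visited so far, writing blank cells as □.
Step 0: [q0]aaaaaa (head at position 0)
Step 1: δ(q0, a) = (q1, X, R)  ⊢  X[q1]aaaaa (head at position 1)
Step 2: δ(q1, a) = (q1, a, R)  ⊢  Xa[q1]aaaa (head at position 2)
Step 3: δ(q1, a) = (q1, a, R)  ⊢  Xaa[q1]aaa (head at position 3)
Step 4: δ(q1, a) = (q1, a, R)  ⊢  Xaaa[q1]aa (head at position 4)
Step 5: δ(q1, a) = (q1, a, R)  ⊢  Xaaaa[q1]a (head at position 5)
Step 6: δ(q1, a) = (q1, a, R)  ⊢  Xaaaaa[q1]□ (head at position 6)

Final answer: [q0]aaaaaa ⊢ X[q1]aaaaa ⊢ Xa[q1]aaaa ⊢ Xaa[q1]aaa ⊢ Xaaa[q1]aa ⊢ Xaaaa[q1]a ⊢ Xaaaaa[q1]□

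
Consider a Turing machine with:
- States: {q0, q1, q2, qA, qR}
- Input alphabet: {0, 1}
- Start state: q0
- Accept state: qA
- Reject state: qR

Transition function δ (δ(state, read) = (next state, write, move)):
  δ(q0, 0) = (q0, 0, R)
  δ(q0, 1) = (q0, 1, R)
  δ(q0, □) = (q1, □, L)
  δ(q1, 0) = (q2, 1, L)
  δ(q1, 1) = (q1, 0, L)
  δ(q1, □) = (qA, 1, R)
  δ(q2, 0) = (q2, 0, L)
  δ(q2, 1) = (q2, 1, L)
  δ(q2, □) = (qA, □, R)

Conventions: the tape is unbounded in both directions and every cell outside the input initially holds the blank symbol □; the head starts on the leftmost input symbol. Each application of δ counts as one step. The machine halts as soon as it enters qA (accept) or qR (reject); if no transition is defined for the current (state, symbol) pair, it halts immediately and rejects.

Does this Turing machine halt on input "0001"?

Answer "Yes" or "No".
Step 0: [q0]0001 (head at position 0)
Step 1: δ(q0, 0) = (q0, 0, R)  ⊢  0[q0]001 (head at position 1)
Step 2: δ(q0, 0) = (q0, 0, R)  ⊢  00[q0]01 (head at position 2)
Step 3: δ(q0, 0) = (q0, 0, R)  ⊢  000[q0]1 (head at position 3)
Step 4: δ(q0, 1) = (q0, 1, R)  ⊢  0001[q0]□ (head at position 4)
Step 5: δ(q0, □) = (q1, □, L)  ⊢  000[q1]1□ (head at position 3)
Step 6: δ(q1, 1) = (q1, 0, L)  ⊢  00[q1]00□ (head at position 2)
Step 7: δ(q1, 0) = (q2, 1, L)  ⊢  0[q2]010□ (head at position 1)
Step 8: δ(q2, 0) = (q2, 0, L)  ⊢  [q2]0010□ (head at position 0)
Step 9: δ(q2, 0) = (q2, 0, L)  ⊢  [q2]□0010□ (head at position -1)
Step 10: δ(q2, □) = (qA, □, R)  ⊢  □[qA]0010□ (head at position 0)
The machine is in qA, so it halts and accepts.
It halts after 10 steps.

Final answer: Yes - halts after 10 steps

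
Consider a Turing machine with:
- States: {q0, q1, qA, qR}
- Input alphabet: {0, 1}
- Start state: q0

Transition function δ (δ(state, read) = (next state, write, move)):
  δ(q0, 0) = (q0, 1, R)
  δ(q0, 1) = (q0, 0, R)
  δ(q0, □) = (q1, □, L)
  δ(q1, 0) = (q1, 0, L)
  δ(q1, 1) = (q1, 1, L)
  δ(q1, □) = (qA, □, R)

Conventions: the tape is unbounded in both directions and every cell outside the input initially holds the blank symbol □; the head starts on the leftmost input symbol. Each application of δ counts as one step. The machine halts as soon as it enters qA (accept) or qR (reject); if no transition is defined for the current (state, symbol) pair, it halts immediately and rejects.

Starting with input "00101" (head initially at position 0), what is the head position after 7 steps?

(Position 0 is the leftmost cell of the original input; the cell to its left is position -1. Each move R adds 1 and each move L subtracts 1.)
Step 0: [q0]00101 (head at position 0)
Step 1: δ(q0, 0) = (q0, 1, R)  ⊢  1[q0]0101 (head at position 1)
Step 2: δ(q0, 0) = (q0, 1, R)  ⊢  11[q0]101 (head at position 2)
Step 3: δ(q0, 1) = (q0, 0, R)  ⊢  110[q0]01 (head at position 3)
Step 4: δ(q0, 0) = (q0, 1, R)  ⊢  1101[q0]1 (head at position 4)
Step 5: δ(q0, 1) = (q0, 0, R)  ⊢  11010[q0]□ (head at position 5)
Step 6: δ(q0, □) = (q1, □, L)  ⊢  1101[q1]0□ (head at position 4)
Step 7: δ(q1, 0) = (q1, 0, L)  ⊢  110[q1]10□ (head at position 3)
Head position after 7 steps: 3

Final answer: Position 3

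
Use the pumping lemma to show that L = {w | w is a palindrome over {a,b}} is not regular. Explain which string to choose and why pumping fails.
Language: L = {w | w is a palindrome over {a,b}} (strings that read the same forwards and backwards)
Step 1: Assume for contradiction that L is regular, with pumping length p.
Step 2: Choose s = a^p b a^p. Then s ∈ L (it reads the same forwards and backwards) and |s| ≥ p.
Step 3: Consider any decomposition s = xyz with |xy| ≤ p and |y| > 0. Since |xy| ≤ p and the first p symbols of s are all a's, y = a^k for some k with 1 ≤ k ≤ p.
Step 4: Pumping up (i = 2): xy²z = a^(p+k) b a^p. Its reverse is a^p b a^(p+k) ≠ a^(p+k) b a^p (the single b is no longer in the middle), so xy²z is not a palindrome and xy²z ∉ L.
This contradicts the pumping lemma, so L is not regular.

Final answer: Choose s = a^p b a^p. Since |xy| ≤ p, y = a^k with k ≥ 1. Then xy²z = a^(p+k) b a^p is not a palindrome, so ∉ L.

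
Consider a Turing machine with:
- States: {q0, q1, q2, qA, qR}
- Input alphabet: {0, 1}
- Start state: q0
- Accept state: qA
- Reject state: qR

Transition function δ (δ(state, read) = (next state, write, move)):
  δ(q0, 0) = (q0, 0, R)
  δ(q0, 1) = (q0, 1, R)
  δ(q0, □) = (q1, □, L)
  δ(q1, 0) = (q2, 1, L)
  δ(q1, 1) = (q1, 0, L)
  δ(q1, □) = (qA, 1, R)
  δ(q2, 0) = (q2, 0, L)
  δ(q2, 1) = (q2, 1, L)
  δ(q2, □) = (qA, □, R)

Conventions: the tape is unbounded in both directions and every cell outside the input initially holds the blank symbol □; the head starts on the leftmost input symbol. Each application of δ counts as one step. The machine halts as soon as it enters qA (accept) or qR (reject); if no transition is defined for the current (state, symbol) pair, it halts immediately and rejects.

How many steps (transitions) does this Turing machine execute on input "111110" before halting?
Step 0: [q0]111110 (head at position 0)
Step 1: δ(q0, 1) = (q0, 1, R)  ⊢  1[q0]11110 (head at position 1)
Step 2: δ(q0, 1) = (q0, 1, R)  ⊢  11[q0]1110 (head at position 2)
Step 3: δ(q0, 1) = (q0, 1, R)  ⊢  111[q0]110 (head at position 3)
Step 4: δ(q0, 1) = (q0, 1, R)  ⊢  1111[q0]10 (head at position 4)
Step 5: δ(q0, 1) = (q0, 1, R)  ⊢  11111[q0]0 (head at position 5)
Step 6: δ(q0, 0) = (q0, 0, R)  ⊢  111110[q0]□ (head at position 6)
Step 7: δ(q0, □) = (q1, □, L)  ⊢  11111[q1]0□ (head at position 5)
Step 8: δ(q1, 0) = (q2, 1, L)  ⊢  1111[q2]11□ (head at position 4)
Step 9: δ(q2, 1) = (q2, 1, L)  ⊢  111[q2]111□ (head at position 3)
Step 10: δ(q2, 1) = (q2, 1, L)  ⊢  11[q2]1111□ (head at position 2)
Step 11: δ(q2, 1) = (q2, 1, L)  ⊢  1[q2]11111□ (head at position 1)
Step 12: δ(q2, 1) = (q2, 1, L)  ⊢  [q2]111111□ (head at position 0)
Step 13: δ(q2, 1) = (q2, 1, L)  ⊢  [q2]□111111□ (head at position -1)
Step 14: δ(q2, □) = (qA, □, R)  ⊢  □[qA]111111□ (head at position 0)
The machine is in qA, so it halts and accepts.
Number of transitions executed: 14.

Final answer: 14 steps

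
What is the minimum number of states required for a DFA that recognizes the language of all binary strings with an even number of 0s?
Language: binary strings with an even number of 0s
Lower bound (Myhill–Nerode): the prefixes ε, 0 are pairwise distinguishable:
  ε vs 0: suffix ε distinguishes them (ε has zero 0s (accepted), 0 has one 0 (rejected))
So any DFA needs at least 2 states.
Upper bound: a DFA with 2 states exists (one state per class above).
Minimum states: 2

Final answer: 2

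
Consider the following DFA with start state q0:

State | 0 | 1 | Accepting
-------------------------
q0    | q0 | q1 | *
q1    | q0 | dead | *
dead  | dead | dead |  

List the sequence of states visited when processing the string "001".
q0 → q0 → q0 → q1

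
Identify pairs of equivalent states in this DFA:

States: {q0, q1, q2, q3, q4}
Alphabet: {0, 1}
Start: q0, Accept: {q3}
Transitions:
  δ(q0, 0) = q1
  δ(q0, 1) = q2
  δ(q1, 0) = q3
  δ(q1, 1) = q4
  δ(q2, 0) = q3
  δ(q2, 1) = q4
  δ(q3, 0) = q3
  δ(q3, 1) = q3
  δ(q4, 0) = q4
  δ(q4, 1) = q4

Using the table-filling algorithm:
Round 0 – mark pairs where exactly one state is accepting: (q0,q3), (q1,q3), (q2,q3), (q3,q4)
Round 1 – newly marked: (q0,q1) [on 0: q1 vs q3, already marked]; (q0,q2) [on 0: q1 vs q3, already marked]; (q1,q4) [on 0: q3 vs q4, already marked]; (q2,q4) [on 0: q3 vs q4, already marked]
Round 2 – newly marked: (q0,q4) [on 0: q1 vs q4, already marked]
No further pairs can be marked.
(q1, q2) unmarked: δ(q1,0)=q3, δ(q2,0)=q3; δ(q1,1)=q4, δ(q2,1)=q4 → equivalent
Equivalent pairs: (q1, q2)

Final answer: Equivalent pairs: (q1, q2)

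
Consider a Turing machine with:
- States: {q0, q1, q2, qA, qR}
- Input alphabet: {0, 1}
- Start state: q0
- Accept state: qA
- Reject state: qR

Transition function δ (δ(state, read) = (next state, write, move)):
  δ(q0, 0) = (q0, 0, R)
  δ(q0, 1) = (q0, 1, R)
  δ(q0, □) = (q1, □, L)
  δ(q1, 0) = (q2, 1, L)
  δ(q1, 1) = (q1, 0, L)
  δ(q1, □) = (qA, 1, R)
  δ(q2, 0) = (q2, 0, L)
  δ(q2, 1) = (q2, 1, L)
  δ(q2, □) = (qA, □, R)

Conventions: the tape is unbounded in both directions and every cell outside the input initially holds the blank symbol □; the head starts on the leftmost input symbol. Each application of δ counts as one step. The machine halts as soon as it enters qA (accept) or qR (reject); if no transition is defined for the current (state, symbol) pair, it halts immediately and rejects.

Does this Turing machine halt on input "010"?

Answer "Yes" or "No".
Step 0: [q0]010 (head at position 0)
Step 1: δ(q0, 0) = (q0, 0, R)  ⊢  0[q0]10 (head at position 1)
Step 2: δ(q0, 1) = (q0, 1, R)  ⊢  01[q0]0 (head at position 2)
Step 3: δ(q0, 0) = (q0, 0, R)  ⊢  010[q0]□ (head at position 3)
Step 4: δ(q0, □) = (q1, □, L)  ⊢  01[q1]0□ (head at position 2)
Step 5: δ(q1, 0) = (q2, 1, L)  ⊢  0[q2]11□ (head at position 1)
Step 6: δ(q2, 1) = (q2, 1, L)  ⊢  [q2]011□ (head at position 0)
Step 7: δ(q2, 0) = (q2, 0, L)  ⊢  [q2]□011□ (head at position -1)
Step 8: δ(q2, □) = (qA, □, R)  ⊢  □[qA]011□ (head at position 0)
The machine is in qA, so it halts and accepts.
It halts after 8 steps.

Final answer: Yes - halts after 8 steps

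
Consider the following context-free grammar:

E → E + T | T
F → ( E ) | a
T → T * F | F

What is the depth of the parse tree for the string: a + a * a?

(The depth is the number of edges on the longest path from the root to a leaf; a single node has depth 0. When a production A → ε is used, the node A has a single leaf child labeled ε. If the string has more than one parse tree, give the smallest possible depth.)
The grammar is unambiguous; the parse tree of a + a * a is:
E → E + T at the root (depth 0).
  Left E (depth 1) → T (2) → F (3) → a (4).
  Right T (depth 1) → T * F; that T (2) → F (3) → a (4); F (2) → a (3).
The longest root-to-leaf paths have 4 edges.
Depth = 4.

Final answer: 4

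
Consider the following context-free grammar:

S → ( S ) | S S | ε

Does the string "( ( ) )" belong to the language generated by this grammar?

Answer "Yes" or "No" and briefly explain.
A derivation exists: S ⇒ ( S ) ⇒ ( ( S ) ) ⇒ ( ( ) ) (using S → ( S ) twice, then S → ε).

Final answer: Yes - a valid derivation exists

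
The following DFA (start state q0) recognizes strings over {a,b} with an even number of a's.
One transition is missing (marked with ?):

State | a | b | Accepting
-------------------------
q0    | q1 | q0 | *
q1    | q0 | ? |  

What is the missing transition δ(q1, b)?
q1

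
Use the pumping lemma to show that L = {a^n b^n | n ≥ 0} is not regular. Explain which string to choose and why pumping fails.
Language: L = {a^n b^n | n ≥ 0} (equal numbers of a's followed by b's)
Step 1: Assume for contradiction that L is regular, with pumping length p.
Step 2: Choose s = a^p b^p. Then s ∈ L (it has p a's followed by p b's) and |s| ≥ p.
Step 3: Consider any decomposition s = xyz with |xy| ≤ p and |y| > 0. Since |xy| ≤ p and the first p symbols of s are all a's, y = a^k for some k with 1 ≤ k ≤ p.
Step 4: Pumping up (i = 2): xy²z = a^(p+k) b^p, which has more a's than b's, so xy²z ∉ L.
This contradicts the pumping lemma, so L is not regular.

Final answer: Choose s = a^p b^p. Since |xy| ≤ p, y = a^k with k ≥ 1. Then xy²z = a^(p+k) b^p ∉ L.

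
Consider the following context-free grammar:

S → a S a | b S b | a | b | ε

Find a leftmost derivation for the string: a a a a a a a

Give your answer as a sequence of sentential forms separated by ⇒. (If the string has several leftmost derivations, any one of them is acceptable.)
Start with S.
Step 1: the leftmost non-terminal is S; apply S → a S a:  a S a
Step 2: the leftmost non-terminal is S; apply S → a S a:  a a S a a
Step 3: the leftmost non-terminal is S; apply S → a S a:  a a a S a a a
Step 4: the leftmost non-terminal is S; apply S → a:  a a a a a a a

Final answer: S ⇒ a S a ⇒ a a S a a ⇒ a a a S a a a ⇒ a a a a a a a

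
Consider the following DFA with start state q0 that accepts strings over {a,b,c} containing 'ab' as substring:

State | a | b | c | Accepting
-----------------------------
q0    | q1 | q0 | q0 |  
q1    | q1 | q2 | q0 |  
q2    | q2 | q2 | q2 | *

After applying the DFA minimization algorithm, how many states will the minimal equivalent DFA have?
All 3 states are reachable from q0, so none can be removed as unreachable.
Table-filling: first mark every (accepting, non-accepting) pair as distinguishable (accepting: {q2}; non-accepting: {q0, q1}).
Round 1: (q0, q1) on 'b' go to q0 and q2, already distinguishable → mark.
Every pair of states is distinguishable, so the DFA is already minimal.
Equivalence classes: {q0}, {q1}, {q2} → 3 states.

Final answer: 3 states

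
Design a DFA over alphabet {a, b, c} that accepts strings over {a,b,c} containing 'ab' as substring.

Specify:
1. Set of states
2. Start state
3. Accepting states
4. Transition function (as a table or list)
One valid DFA (any DFA recognizing the same language is acceptable):
States: {q0, q1, q2}
Start: q0
Accepting: {q2}
Transitions (accepting states marked with *):
State | a | b | c | Accepting
-----------------------------
q0    | q1 | q0 | q0 |  
q1    | q1 | q2 | q0 |  
q2    | q2 | q2 | q2 | *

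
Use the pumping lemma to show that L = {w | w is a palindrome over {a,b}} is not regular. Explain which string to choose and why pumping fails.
Language: L = {w | w is a palindrome over {a,b}} (strings that read the same forwards and backwards)
Step 1: Assume for contradiction that L is regular, with pumping length p.
Step 2: Choose s = a^p b a^p. Then s ∈ L (it reads the same forwards and backwards) and |s| ≥ p.
Step 3: Consider any decomposition s = xyz with |xy| ≤ p and |y| > 0. Since |xy| ≤ p and the first p symbols of s are all a's, y = a^k for some k with 1 ≤ k ≤ p.
Step 4: Pumping up (i = 2): xy²z = a^(p+k) b a^p. Its reverse is a^p b a^(p+k) ≠ a^(p+k) b a^p (the single b is no longer in the middle), so xy²z is not a palindrome and xy²z ∉ L.
This contradicts the pumping lemma, so L is not regular.

Final answer: Choose s = a^p b a^p. Since |xy| ≤ p, y = a^k with k ≥ 1. Then xy²z = a^(p+k) b a^p is not a palindrome, so ∉ L.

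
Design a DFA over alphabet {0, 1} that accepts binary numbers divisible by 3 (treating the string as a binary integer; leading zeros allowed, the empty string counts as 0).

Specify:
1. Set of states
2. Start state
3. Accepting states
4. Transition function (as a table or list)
One valid DFA (any DFA recognizing the same language is acceptable):
States: {q0, q1, q2}
Start: q0
Accepting: {q0}
Transitions (accepting states marked with *):
State | 0 | 1 | Accepting
-------------------------
q0    | q0 | q1 | *
q1    | q2 | q0 |  
q2    | q1 | q2 |  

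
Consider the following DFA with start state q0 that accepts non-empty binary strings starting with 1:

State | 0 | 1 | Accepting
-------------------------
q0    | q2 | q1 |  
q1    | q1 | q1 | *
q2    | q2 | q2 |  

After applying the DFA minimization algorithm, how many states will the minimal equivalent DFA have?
All 3 states are reachable from q0, so none can be removed as unreachable.
Table-filling: first mark every (accepting, non-accepting) pair as distinguishable (accepting: {q1}; non-accepting: {q0, q2}).
Round 1: (q0, q2) on '1' go to q1 and q2, already distinguishable → mark.
Every pair of states is distinguishable, so the DFA is already minimal.
Equivalence classes: {q0}, {q1}, {q2} → 3 states.

Final answer: 3 states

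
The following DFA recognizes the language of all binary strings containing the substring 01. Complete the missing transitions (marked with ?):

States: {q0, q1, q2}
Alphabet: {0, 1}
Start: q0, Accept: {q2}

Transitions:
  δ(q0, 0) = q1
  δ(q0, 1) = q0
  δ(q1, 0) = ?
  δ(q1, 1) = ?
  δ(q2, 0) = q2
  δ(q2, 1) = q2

What each state remembers (consistent with the given transitions and accept states):
  q0: 01 not seen yet and the last symbol was not 0
  q1: 01 not seen yet and the last symbol was 0
  q2: the substring 01 has already been seen
Filling in the missing entries:
  δ(q1, 0): in q1 (01 not seen yet and the last symbol was 0), after reading 0 we have: 01 not seen yet and the last symbol was 0 → q1
  δ(q1, 1): in q1 (01 not seen yet and the last symbol was 0), after reading 1 we have: the substring 01 has already been seen → q2

Final answer: δ(q1, 0) = q1; δ(q1, 1) = q2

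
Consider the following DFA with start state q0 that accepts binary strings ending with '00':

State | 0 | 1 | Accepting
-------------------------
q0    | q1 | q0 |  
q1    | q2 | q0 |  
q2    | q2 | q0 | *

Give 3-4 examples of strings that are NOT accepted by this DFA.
Any strings that end in a non-accepting state work; for example:
"010": q0 → q1 → q0 → q1; q1 is not accepting → rejected
"0010": q0 → q1 → q2 → q0 → q1; q1 is not accepting → rejected
"0110": q0 → q1 → q0 → q0 → q1; q1 is not accepting → rejected
"1010": q0 → q0 → q1 → q0 → q1; q1 is not accepting → rejected

Final answer: "010", "0010", "0110", "1010"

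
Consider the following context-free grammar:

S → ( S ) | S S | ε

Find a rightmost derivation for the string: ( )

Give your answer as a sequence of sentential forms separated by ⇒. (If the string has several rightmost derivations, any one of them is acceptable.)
Start with S.
Step 1: the rightmost non-terminal is S; apply S → ( S ):  ( S )
Step 2: the rightmost non-terminal is S; apply S → ε:  ( )

Final answer: S ⇒ ( S ) ⇒ ( )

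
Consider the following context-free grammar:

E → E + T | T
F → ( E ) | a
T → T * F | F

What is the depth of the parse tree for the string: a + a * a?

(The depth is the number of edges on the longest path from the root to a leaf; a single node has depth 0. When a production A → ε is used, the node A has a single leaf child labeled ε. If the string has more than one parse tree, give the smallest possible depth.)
The grammar is unambiguous; the parse tree of a + a * a is:
E → E + T at the root (depth 0).
  Left E (depth 1) → T (2) → F (3) → a (4).
  Right T (depth 1) → T * F; that T (2) → F (3) → a (4); F (2) → a (3).
The longest root-to-leaf paths have 4 edges.
Depth = 4.

Final answer: 4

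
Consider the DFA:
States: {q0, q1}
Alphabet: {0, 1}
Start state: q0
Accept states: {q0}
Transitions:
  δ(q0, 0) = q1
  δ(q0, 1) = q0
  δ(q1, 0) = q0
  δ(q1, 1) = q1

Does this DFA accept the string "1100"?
Processing string "1100":
  q0 --1--> q0
  q0 --1--> q0
  q0 --0--> q1
  q1 --0--> q0
Final state: q0
Accept states: {q0}
q0 is an accept state, so the string is accepted.

Final answer: Yes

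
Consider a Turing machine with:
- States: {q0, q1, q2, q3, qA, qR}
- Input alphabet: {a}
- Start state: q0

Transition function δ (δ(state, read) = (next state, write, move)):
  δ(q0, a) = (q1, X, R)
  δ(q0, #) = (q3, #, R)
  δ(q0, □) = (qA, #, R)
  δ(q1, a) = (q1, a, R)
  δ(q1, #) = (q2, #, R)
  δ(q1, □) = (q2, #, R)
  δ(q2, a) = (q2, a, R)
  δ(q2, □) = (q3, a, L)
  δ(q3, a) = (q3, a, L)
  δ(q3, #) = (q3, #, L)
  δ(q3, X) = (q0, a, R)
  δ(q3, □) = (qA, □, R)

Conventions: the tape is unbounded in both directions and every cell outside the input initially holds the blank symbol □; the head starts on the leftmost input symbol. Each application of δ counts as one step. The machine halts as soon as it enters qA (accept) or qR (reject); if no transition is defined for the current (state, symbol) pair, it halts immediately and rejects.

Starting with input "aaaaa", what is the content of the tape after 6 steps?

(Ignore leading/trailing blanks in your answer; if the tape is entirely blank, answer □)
Step 0: [q0]aaaaa (head at position 0)
Step 1: δ(q0, a) = (q1, X, R)  ⊢  X[q1]aaaa (head at position 1)
Step 2: δ(q1, a) = (q1, a, R)  ⊢  Xa[q1]aaa (head at position 2)
Step 3: δ(q1, a) = (q1, a, R)  ⊢  Xaa[q1]aa (head at position 3)
Step 4: δ(q1, a) = (q1, a, R)  ⊢  Xaaa[q1]a (head at position 4)
Step 5: δ(q1, a) = (q1, a, R)  ⊢  Xaaaa[q1]□ (head at position 5)
Step 6: δ(q1, □) = (q2, #, R)  ⊢  Xaaaa#[q2]□ (head at position 6)
Tape after 6 steps (ignoring surrounding blanks): Xaaaa#

Final answer: Tape: Xaaaa#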